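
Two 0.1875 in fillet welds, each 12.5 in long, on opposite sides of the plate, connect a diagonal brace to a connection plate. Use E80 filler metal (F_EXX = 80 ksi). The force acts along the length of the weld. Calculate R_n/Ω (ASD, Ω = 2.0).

Effective throat t_e = 0.707 × 0.1875 = 0.1326 in.
Total length L = 25 in; A_we = 0.1326 × 25 = 3.314 in².
F_nw = 0.6 F_EXX = 0.6 × 80 = 48 ksi.
R_n = 48 × 3.314 = 159.1 kips; R_n/Ω = 159.1/2.0 = 79.54 kips.

R_n/Ω ≈ 79.5 kips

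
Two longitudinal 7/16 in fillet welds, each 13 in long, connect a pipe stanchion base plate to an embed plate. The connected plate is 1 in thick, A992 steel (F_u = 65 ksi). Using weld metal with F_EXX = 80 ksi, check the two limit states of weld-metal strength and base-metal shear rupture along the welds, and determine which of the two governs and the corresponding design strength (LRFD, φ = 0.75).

φR_n ≈ 290 kips (weld metal governs)

t_e = 0.707 × 0.4375 = 0.3093 in; L = 26 in.
Weld metal: φR_n = 0.75 × 0.6 × 80 × 0.3093 × 26 = 289.5 kips.
Base metal (shear rupture): φR_n = 0.75 × 0.6 × 65 × 1 × 26 = 760.5 kips.
Governing: weld metal.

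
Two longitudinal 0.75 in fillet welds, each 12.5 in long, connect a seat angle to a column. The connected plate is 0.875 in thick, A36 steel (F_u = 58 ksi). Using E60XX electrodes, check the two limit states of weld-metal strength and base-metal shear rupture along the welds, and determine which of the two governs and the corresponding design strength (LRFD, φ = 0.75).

E60XX → F_EXX = 60 ksi.
t_e = 0.707 × 0.75 = 0.5302 in; L = 25 in.
Weld metal: φR_n = 0.75 × 0.6 × 60 × 0.5302 × 25 = 357.9 kips.
Base metal (shear rupture): φR_n = 0.75 × 0.6 × 58 × 0.875 × 25 = 570.9 kips.
Governing: weld metal.

φR_n ≈ 358 kips (weld metal governs)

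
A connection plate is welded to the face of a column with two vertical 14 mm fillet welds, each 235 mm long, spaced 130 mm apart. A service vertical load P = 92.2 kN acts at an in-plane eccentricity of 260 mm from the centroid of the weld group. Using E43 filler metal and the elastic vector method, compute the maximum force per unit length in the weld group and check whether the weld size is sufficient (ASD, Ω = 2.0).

E43XX → F_EXX = 430 MPa.
Total weld length L_w = 470 mm. Treat welds as unit-width lines.
Polar moment about centroid: J = 2[d³/12 + d(b/2)²] = 2[235³/12 + 235×65²] = 4149000 mm³.
Direct shear f_v = P/L_w = 92.2×10³ / 470 = 196.2 N/mm (vertical).
Torsion M = P·e = 92.2×10³ × 260 = 23972000 N·mm.
Critical point at (x, y) = (65, 117.5) from centroid. f_tx = M·y/J = 678.9 N/mm; f_ty = M·x/J = 375.6 N/mm.
Resultant f_max = √[f_tx² + (f_v + f_ty)²] = √[678.9² + (196.2 + 375.6)²] = 887.6 N/mm.
Capacity per unit length: r_n/Ω = (1/2.0) × 0.6 × 430 × (0.707 × 14) = 1277 N/mm.
887.6 ≤ 1277 → adequate.

f_max ≈ 888 N/mm; adequate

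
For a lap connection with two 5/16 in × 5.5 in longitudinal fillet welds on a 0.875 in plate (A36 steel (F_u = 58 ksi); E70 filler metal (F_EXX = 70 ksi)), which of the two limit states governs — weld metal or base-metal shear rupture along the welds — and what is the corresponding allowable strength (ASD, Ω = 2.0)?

R_n/Ω ≈ 51 kip (weld metal governs)

t_e = 0.707 × 0.3125 = 0.2209 in; L = 11 in.
Weld metal: R_n/Ω = (1/2.0) × 0.6 × 70 × 0.2209 × 11 = 51.04 kip.
Base metal (shear rupture): R_n/Ω = (1/2.0) × 0.6 × 58 × 0.875 × 11 = 167.5 kip.
Governing: weld metal.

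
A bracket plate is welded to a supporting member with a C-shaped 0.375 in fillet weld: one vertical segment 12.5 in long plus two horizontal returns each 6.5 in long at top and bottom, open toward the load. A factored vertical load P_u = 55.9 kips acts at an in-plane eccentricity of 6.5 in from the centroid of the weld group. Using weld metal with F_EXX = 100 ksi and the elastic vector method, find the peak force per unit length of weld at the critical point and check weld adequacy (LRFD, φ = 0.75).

f_max ≈ 5.3 kip/in; adequate

Total weld length L_w = 25.5 in. Treat welds as unit-width lines.
Centroid: x̄ = 2×6.5×3.25 / 25.5 = 1.657 in from the vertical weld.
Polar moment about centroid: J = I_x + I_y = [12.5³/12 + 2×6.5×6.25²] + [12.5×1.657² + 2(6.5³/12 + 6.5×1.593²)] = 783.7 in³.
Direct shear f_v = P/L_w = 55.9 / 25.5 = 2.192 kip/in (vertical).
Torsion M = P·e = 55.9 × 6.5 = 363.35 kip·in.
Critical point at (x, y) = (4.843, 6.25) from centroid. f_tx = M·y/J = 2.898 kip/in; f_ty = M·x/J = 2.246 kip/in.
Resultant f_max = √[f_tx² + (f_v + f_ty)²] = √[2.898² + (2.192 + 2.246)²] = 5.3 kip/in.
Capacity per unit length: φr_n = 0.75 × 0.6 × 100 × (0.707 × 0.375) = 11.93 kip/in.
5.3 ≤ 11.93 → adequate.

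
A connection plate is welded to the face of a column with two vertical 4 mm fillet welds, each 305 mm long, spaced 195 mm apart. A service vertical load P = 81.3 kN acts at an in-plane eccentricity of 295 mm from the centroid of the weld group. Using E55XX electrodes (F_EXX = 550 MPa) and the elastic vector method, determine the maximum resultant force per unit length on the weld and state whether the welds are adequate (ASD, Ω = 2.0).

f_max ≈ 497 N/mm; NOT adequate

Total weld length L_w = 610 mm. Treat welds as unit-width lines.
Polar moment about centroid: J = 2[d³/12 + d(b/2)²] = 2[305³/12 + 305×97.5²] = 10530000 mm³.
Direct shear f_v = P/L_w = 81.3×10³ / 610 = 133.3 N/mm (vertical).
Torsion M = P·e = 81.3×10³ × 295 = 23984000 N·mm.
Critical point at (x, y) = (97.5, 152.5) from centroid. f_tx = M·y/J = 347.4 N/mm; f_ty = M·x/J = 222.1 N/mm.
Resultant f_max = √[f_tx² + (f_v + f_ty)²] = √[347.4² + (133.3 + 222.1)²] = 497 N/mm.
Capacity per unit length: r_n/Ω = (1/2.0) × 0.6 × 550 × (0.707 × 4) = 466.6 N/mm.
497 > 466.6 → NOT adequate.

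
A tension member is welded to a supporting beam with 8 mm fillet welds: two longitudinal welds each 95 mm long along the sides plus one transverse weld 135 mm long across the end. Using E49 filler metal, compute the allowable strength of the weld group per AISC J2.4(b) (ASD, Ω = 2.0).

R_n/Ω ≈ 303 kN

E49XX → F_EXX = 490 MPa.
t_e = 0.707 × 8 = 5.656 mm.
R_nwl = 0.6 × 490 × 5.656 × 190 × 10⁻³ = 315.9 kN (longitudinal, 2 welds).
R_nwt = 0.6 × 490 × 5.656 × 135 × 10⁻³ = 224.5 kN (transverse, base value).
(i) R_nwl + R_nwt = 540.4 kN; (ii) 0.85 R_nwl + 1.5 R_nwt = 605.3 kN.
R_n = max = 605.3 kN [governs: (ii)]; R_n/Ω = 302.6 kN.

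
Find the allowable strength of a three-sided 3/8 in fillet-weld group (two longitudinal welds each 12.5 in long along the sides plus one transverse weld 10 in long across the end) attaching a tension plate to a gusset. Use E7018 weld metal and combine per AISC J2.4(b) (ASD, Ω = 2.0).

E70XX → F_EXX = 70 ksi.
t_e = 0.707 × 0.375 = 0.2651 in.
R_nwl = 0.6 × 70 × 0.2651 × 25 = 278.4 kip (longitudinal, 2 welds).
R_nwt = 0.6 × 70 × 0.2651 × 10 = 111.4 kip (transverse, base value).
(i) R_nwl + R_nwt = 389.7 kip; (ii) 0.85 R_nwl + 1.5 R_nwt = 403.7 kip.
R_n = max = 403.7 kip [governs: (ii)]; R_n/Ω = 201.8 kip.

R_n/Ω ≈ 202 kip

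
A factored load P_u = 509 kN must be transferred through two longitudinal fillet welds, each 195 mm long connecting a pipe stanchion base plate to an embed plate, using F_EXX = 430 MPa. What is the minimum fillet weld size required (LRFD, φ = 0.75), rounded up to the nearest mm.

w = 10 mm

Total weld length L = 390 mm.
Required throat t_e = P_u / (φ × 0.6 F_EXX × L) = 509 / (0.75 × 0.6 × 430 × 390 × 10⁻³) = 6.745 mm.
Required leg w = t_e / 0.707 = 9.54 mm → use 10 mm.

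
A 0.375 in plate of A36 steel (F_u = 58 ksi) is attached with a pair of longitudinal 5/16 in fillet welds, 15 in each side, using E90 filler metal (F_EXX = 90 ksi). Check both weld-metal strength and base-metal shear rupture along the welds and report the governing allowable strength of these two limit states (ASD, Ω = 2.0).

R_n/Ω ≈ 179 kip (weld metal governs)

t_e = 0.707 × 0.3125 = 0.2209 in; L = 30 in.
Weld metal: R_n/Ω = (1/2.0) × 0.6 × 90 × 0.2209 × 30 = 179 kip.
Base metal (shear rupture): R_n/Ω = (1/2.0) × 0.6 × 58 × 0.375 × 30 = 195.7 kip.
Governing: weld metal.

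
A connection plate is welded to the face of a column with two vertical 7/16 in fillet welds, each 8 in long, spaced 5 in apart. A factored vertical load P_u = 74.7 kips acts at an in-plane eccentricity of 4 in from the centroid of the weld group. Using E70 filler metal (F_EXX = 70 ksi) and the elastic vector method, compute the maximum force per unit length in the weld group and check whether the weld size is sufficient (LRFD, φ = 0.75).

Total weld length L_w = 16 in. Treat welds as unit-width lines.
Polar moment about centroid: J = 2[d³/12 + d(b/2)²] = 2[8³/12 + 8×2.5²] = 185.3 in³.
Direct shear f_v = P/L_w = 74.7 / 16 = 4.669 kip/in (vertical).
Torsion M = P·e = 74.7 × 4 = 298.8 kip·in.
Critical point at (x, y) = (2.5, 4) from centroid. f_tx = M·y/J = 6.449 kip/in; f_ty = M·x/J = 4.031 kip/in.
Resultant f_max = √[f_tx² + (f_v + f_ty)²] = √[6.449² + (4.669 + 4.031)²] = 10.83 kip/in.
Capacity per unit length: φr_n = 0.75 × 0.6 × 70 × (0.707 × 0.4375) = 9.743 kip/in.
10.83 > 9.743 → NOT adequate.

f_max ≈ 10.8 kip/in; NOT adequate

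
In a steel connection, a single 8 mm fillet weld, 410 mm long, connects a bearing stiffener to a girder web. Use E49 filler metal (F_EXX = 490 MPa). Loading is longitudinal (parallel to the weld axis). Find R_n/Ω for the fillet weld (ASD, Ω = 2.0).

Effective throat t_e = 0.707 × 8 = 5.656 mm.
Total length L = 410 mm; A_we = 5.656 × 410 = 2319 mm².
F_nw = 0.6 F_EXX = 0.6 × 490 = 294 MPa.
R_n = 294 × 2319 × 10⁻³ = 681.8 kN; R_n/Ω = 681.8/2.0 = 340.9 kN.

R_n/Ω ≈ 341 kN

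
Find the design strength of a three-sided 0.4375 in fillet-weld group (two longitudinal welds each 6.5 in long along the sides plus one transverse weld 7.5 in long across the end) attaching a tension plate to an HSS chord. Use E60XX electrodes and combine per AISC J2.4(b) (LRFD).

E60XX → F_EXX = 60 ksi.
t_e = 0.707 × 0.4375 = 0.3093 in.
R_nwl = 0.6 × 60 × 0.3093 × 13 = 144.8 kip (longitudinal, 2 welds).
R_nwt = 0.6 × 60 × 0.3093 × 7.5 = 83.51 kip (transverse, base value).
(i) R_nwl + R_nwt = 228.3 kip; (ii) 0.85 R_nwl + 1.5 R_nwt = 248.3 kip.
R_n = max = 248.3 kip [governs: (ii)]; φR_n = 186.2 kip.

φR_n ≈ 186 kip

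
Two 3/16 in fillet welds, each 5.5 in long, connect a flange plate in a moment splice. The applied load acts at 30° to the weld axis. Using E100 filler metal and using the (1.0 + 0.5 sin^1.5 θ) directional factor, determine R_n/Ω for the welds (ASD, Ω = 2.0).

R_n/Ω ≈ 51.5 kip

E100XX → F_EXX = 100 ksi.
t_e = 0.707 × 0.1875 = 0.1326 in; A_we = 0.1326 × 11 = 1.458 in².
Directional factor: 1.0 + 0.5 sin^1.5(30°) = 1.177.
F_nw = 0.6 × 100 × 1.177 = 70.61 ksi.
R_n/Ω = (70.61 × 1.458) / 2.0 = 51.48 kip.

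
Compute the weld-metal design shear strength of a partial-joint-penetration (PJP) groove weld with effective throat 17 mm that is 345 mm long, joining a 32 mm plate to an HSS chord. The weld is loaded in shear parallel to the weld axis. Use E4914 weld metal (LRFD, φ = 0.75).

E49XX → F_EXX = 490 MPa.
Effective throat (given) t_e = 17 mm.
A_we = 17 × 345 = 5865 mm².
F_nw = 0.6 F_EXX = 294 MPa.
φR_n = 0.75 × 294 × 5865 × 10⁻³ = 1293 kN.

φR_n ≈ 1290 kN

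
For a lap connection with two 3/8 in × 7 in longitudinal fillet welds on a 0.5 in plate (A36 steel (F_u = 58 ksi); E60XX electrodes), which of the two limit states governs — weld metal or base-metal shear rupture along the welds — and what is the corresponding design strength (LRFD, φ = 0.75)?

φR_n ≈ 100 kip (weld metal governs)

E60XX → F_EXX = 60 ksi.
t_e = 0.707 × 0.375 = 0.2651 in; L = 14 in.
Weld metal: φR_n = 0.75 × 0.6 × 60 × 0.2651 × 14 = 100.2 kip.
Base metal (shear rupture): φR_n = 0.75 × 0.6 × 58 × 0.5 × 14 = 182.7 kip.
Governing: weld metal.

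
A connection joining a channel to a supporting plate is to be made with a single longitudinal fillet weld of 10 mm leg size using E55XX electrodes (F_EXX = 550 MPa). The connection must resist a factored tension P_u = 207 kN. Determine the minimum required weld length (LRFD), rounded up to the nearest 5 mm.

Throat t_e = 0.707 × 10 = 7.07 mm.
φr_n = 0.75 × 0.6 × 550 × 7.07 × 10⁻³ = 1.75 kN/mm.
L_req = P_u / φr_n = 207 / 1.75 = 118.3 mm total.
Round up → use L = 120 mm.

L = 120 mm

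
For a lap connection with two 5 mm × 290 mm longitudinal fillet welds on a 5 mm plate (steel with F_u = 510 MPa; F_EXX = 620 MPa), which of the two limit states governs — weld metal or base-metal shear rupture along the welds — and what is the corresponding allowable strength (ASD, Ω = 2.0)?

R_n/Ω ≈ 381 kN (weld metal governs)

t_e = 0.707 × 5 = 3.535 mm; L = 580 mm.
Weld metal: R_n/Ω = (1/2.0) × 0.6 × 620 × 3.535 × 580 × 10⁻³ = 381.4 kN.
Base metal (shear rupture): R_n/Ω = (1/2.0) × 0.6 × 510 × 5 × 580 × 10⁻³ = 443.7 kN.
Governing: weld metal.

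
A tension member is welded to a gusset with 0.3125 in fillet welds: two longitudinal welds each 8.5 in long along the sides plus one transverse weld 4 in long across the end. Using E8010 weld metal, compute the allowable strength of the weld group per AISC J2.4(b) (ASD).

E80XX → F_EXX = 80 ksi.
t_e = 0.707 × 0.3125 = 0.2209 in.
R_nwl = 0.6 × 80 × 0.2209 × 17 = 180.3 kip (longitudinal, 2 welds).
R_nwt = 0.6 × 80 × 0.2209 × 4 = 42.42 kip (transverse, base value).
(i) R_nwl + R_nwt = 222.7 kip; (ii) 0.85 R_nwl + 1.5 R_nwt = 216.9 kip.
R_n = max = 222.7 kip [governs: (i)]; R_n/Ω = 111.4 kip.

R_n/Ω ≈ 111 kip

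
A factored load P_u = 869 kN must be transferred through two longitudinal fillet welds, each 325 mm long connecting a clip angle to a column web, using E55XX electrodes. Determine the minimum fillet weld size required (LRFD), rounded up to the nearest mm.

E55XX → F_EXX = 550 MPa.
Total weld length L = 650 mm.
Required throat t_e = P_u / (φ × 0.6 F_EXX × L) = 869 / (0.75 × 0.6 × 550 × 650 × 10⁻³) = 5.402 mm.
Required leg w = t_e / 0.707 = 7.64 mm → use 8 mm.

w = 8 mm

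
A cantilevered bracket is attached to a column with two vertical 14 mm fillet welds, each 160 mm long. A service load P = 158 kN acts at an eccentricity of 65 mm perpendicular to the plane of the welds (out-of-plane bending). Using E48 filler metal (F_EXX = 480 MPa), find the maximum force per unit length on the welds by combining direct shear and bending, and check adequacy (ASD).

f_max ≈ 1300 N/mm; adequate

L_w = 2 × 160 = 320 mm; section modulus (unit throat) S = 2 × L²/6 = 8533 mm².
Direct shear f_v = P/L_w = 158×10³/320 = 493.8 N/mm.
Moment M = P × e = 158×10³ × 65 = 10270000 N·mm; bending f_b = M/S = 1204 N/mm.
f_max = √(f_v² + f_b²) = √(493.8² + 1204²) = 1301 N/mm.
r_n/Ω = (1/2.0) × 0.6 × 480 × (0.707 × 14) = 1425 N/mm → adequate.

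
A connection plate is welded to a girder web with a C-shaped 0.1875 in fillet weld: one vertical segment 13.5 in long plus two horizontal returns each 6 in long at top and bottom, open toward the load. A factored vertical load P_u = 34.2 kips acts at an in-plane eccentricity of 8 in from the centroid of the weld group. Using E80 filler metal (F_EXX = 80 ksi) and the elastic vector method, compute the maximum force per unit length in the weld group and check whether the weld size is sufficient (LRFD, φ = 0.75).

Total weld length L_w = 25.5 in. Treat welds as unit-width lines.
Centroid: x̄ = 2×6×3 / 25.5 = 1.412 in from the vertical weld.
Polar moment about centroid: J = I_x + I_y = [13.5³/12 + 2×6×6.75²] + [13.5×1.412² + 2(6³/12 + 6×1.588²)] = 845 in³.
Direct shear f_v = P/L_w = 34.2 / 25.5 = 1.341 kip/in (vertical).
Torsion M = P·e = 34.2 × 8 = 273.6 kip·in.
Critical point at (x, y) = (4.588, 6.75) from centroid. f_tx = M·y/J = 2.186 kip/in; f_ty = M·x/J = 1.486 kip/in.
Resultant f_max = √[f_tx² + (f_v + f_ty)²] = √[2.186² + (1.341 + 1.486)²] = 3.573 kip/in.
Capacity per unit length: φr_n = 0.75 × 0.6 × 80 × (0.707 × 0.1875) = 4.772 kip/in.
3.573 ≤ 4.772 → adequate.

f_max ≈ 3.57 kip/in; adequate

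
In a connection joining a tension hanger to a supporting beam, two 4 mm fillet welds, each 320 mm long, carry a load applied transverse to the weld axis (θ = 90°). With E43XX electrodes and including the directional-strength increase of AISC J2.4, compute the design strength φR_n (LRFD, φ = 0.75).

φR_n ≈ 525 kN

E43XX → F_EXX = 430 MPa.
t_e = 0.707 × 4 = 2.828 mm; A_we = 2.828 × 640 = 1810 mm².
Directional factor: 1.0 + 0.5 sin^1.5(90°) = 1.5.
F_nw = 0.6 × 430 × 1.5 = 387 MPa.
φR_n = 0.75 × 387 × 1810 × 10⁻³ = 525.3 kN.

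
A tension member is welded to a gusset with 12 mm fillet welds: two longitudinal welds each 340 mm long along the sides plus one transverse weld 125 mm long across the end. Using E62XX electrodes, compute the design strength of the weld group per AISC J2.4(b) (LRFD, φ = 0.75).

E62XX → F_EXX = 620 MPa.
t_e = 0.707 × 12 = 8.484 mm.
R_nwl = 0.6 × 620 × 8.484 × 680 × 10⁻³ = 2146 kN (longitudinal, 2 welds).
R_nwt = 0.6 × 620 × 8.484 × 125 × 10⁻³ = 394.5 kN (transverse, base value).
(i) R_nwl + R_nwt = 2541 kN; (ii) 0.85 R_nwl + 1.5 R_nwt = 2416 kN.
R_n = max = 2541 kN [governs: (i)]; φR_n = 1905 kN.

φR_n ≈ 1910 kN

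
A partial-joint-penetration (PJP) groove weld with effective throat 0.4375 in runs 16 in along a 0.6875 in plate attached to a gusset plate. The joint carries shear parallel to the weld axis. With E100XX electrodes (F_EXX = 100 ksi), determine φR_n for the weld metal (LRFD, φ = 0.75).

φR_n ≈ 315 kips

Effective throat (given) t_e = 0.4375 in.
A_we = 0.4375 × 16 = 7 in².
F_nw = 0.6 F_EXX = 60 ksi.
φR_n = 0.75 × 60 × 7 = 315 kips.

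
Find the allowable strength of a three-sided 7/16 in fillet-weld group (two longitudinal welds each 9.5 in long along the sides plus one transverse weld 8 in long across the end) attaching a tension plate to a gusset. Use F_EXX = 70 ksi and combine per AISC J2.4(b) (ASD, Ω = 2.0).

t_e = 0.707 × 0.4375 = 0.3093 in.
R_nwl = 0.6 × 70 × 0.3093 × 19 = 246.8 kips (longitudinal, 2 welds).
R_nwt = 0.6 × 70 × 0.3093 × 8 = 103.9 kips (transverse, base value).
(i) R_nwl + R_nwt = 350.8 kips; (ii) 0.85 R_nwl + 1.5 R_nwt = 365.7 kips.
R_n = max = 365.7 kips [governs: (ii)]; R_n/Ω = 182.9 kips.

R_n/Ω ≈ 183 kips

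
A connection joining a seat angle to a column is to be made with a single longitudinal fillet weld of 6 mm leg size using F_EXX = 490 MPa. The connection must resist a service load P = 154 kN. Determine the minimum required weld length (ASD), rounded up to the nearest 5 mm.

L = 250 mm

Throat t_e = 0.707 × 6 = 4.242 mm.
r_n/Ω = (0.6 × 490 × 4.242) / 2.0 = 623.6 N/mm = 0.6236 kN/mm.
L_req = P / (r_n/Ω) = 154 / 0.6236 = 247 mm total.
Round up → use L = 250 mm.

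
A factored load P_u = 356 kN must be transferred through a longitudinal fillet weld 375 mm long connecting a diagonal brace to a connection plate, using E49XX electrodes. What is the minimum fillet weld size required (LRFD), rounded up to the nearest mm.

w = 7 mm

E49XX → F_EXX = 490 MPa.
Total weld length L = 375 mm.
Required throat t_e = P_u / (φ × 0.6 F_EXX × L) = 356 / (0.75 × 0.6 × 490 × 375 × 10⁻³) = 4.305 mm.
Required leg w = t_e / 0.707 = 6.09 mm → use 7 mm.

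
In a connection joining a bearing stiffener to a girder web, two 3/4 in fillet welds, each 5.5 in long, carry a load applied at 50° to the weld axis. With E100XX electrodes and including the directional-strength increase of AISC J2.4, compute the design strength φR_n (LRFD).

E100XX → F_EXX = 100 ksi.
t_e = 0.707 × 0.75 = 0.5302 in; A_we = 0.5302 × 11 = 5.833 in².
Directional factor: 1.0 + 0.5 sin^1.5(50°) = 1.335.
F_nw = 0.6 × 100 × 1.335 = 80.11 ksi.
φR_n = 0.75 × 80.11 × 5.833 = 350.5 kips.

φR_n ≈ 350 kips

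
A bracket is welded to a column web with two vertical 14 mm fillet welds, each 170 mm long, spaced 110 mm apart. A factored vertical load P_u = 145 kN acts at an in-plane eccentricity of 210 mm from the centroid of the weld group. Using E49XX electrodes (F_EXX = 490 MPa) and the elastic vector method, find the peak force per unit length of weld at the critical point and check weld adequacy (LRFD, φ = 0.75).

Total weld length L_w = 340 mm. Treat welds as unit-width lines.
Polar moment about centroid: J = 2[d³/12 + d(b/2)²] = 2[170³/12 + 170×55²] = 1847000 mm³.
Direct shear f_v = P/L_w = 145×10³ / 340 = 426.5 N/mm (vertical).
Torsion M = P·e = 145×10³ × 210 = 30450000 N·mm.
Critical point at (x, y) = (55, 85) from centroid. f_tx = M·y/J = 1401 N/mm; f_ty = M·x/J = 906.6 N/mm.
Resultant f_max = √[f_tx² + (f_v + f_ty)²] = √[1401² + (426.5 + 906.6)²] = 1934 N/mm.
Capacity per unit length: φr_n = 0.75 × 0.6 × 490 × (0.707 × 14) = 2183 N/mm.
1934 ≤ 2183 → adequate.

f_max ≈ 1930 N/mm; adequate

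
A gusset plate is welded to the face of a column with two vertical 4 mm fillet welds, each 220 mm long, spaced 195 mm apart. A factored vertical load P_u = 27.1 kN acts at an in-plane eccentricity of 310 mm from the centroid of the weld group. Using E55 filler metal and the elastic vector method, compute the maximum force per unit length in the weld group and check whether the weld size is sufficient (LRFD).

f_max ≈ 252 N/mm; adequate

E55XX → F_EXX = 550 MPa.
Total weld length L_w = 440 mm. Treat welds as unit-width lines.
Polar moment about centroid: J = 2[d³/12 + d(b/2)²] = 2[220³/12 + 220×97.5²] = 5957000 mm³.
Direct shear f_v = P/L_w = 27.1×10³ / 440 = 61.59 N/mm (vertical).
Torsion M = P·e = 27.1×10³ × 310 = 8401000 N·mm.
Critical point at (x, y) = (97.5, 110) from centroid. f_tx = M·y/J = 155.1 N/mm; f_ty = M·x/J = 137.5 N/mm.
Resultant f_max = √[f_tx² + (f_v + f_ty)²] = √[155.1² + (61.59 + 137.5)²] = 252.4 N/mm.
Capacity per unit length: φr_n = 0.75 × 0.6 × 550 × (0.707 × 4) = 699.9 N/mm.
252.4 ≤ 699.9 → adequate.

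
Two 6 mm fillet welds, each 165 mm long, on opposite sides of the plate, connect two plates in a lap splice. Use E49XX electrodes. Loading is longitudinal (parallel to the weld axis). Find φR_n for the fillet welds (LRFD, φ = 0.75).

φR_n ≈ 309 kN

E49XX → F_EXX = 490 MPa.
Effective throat t_e = 0.707 × 6 = 4.242 mm.
Total length L = 330 mm; A_we = 4.242 × 330 = 1400 mm².
F_nw = 0.6 F_EXX = 0.6 × 490 = 294 MPa.
φR_n = 0.75 × 294 × 1400 × 10⁻³ = 308.7 kN.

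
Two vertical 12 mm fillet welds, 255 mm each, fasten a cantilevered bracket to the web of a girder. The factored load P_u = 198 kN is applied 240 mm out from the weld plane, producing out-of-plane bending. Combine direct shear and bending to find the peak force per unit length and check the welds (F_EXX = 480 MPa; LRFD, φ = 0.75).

L_w = 2 × 255 = 510 mm; section modulus (unit throat) S = 2 × L²/6 = 21680 mm².
Direct shear f_v = P/L_w = 198×10³/510 = 388.2 N/mm.
Moment M = P × e = 198×10³ × 240 = 47520000 N·mm; bending f_b = M/S = 2192 N/mm.
f_max = √(f_v² + f_b²) = √(388.2² + 2192²) = 2226 N/mm.
φr_n = 0.75 × 0.6 × 480 × (0.707 × 12) = 1833 N/mm → NOT adequate.

f_max ≈ 2230 N/mm; NOT adequate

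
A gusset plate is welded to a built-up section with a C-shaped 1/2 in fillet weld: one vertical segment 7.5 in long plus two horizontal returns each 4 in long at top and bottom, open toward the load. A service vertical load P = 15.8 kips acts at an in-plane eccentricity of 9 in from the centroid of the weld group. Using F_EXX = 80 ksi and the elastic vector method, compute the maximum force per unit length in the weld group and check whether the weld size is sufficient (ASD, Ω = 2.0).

f_max ≈ 4.61 kip/in; adequate

Total weld length L_w = 15.5 in. Treat welds as unit-width lines.
Centroid: x̄ = 2×4×2 / 15.5 = 1.032 in from the vertical weld.
Polar moment about centroid: J = I_x + I_y = [7.5³/12 + 2×4×3.75²] + [7.5×1.032² + 2(4³/12 + 4×0.9677²)] = 173.8 in³.
Direct shear f_v = P/L_w = 15.8 / 15.5 = 1.019 kip/in (vertical).
Torsion M = P·e = 15.8 × 9 = 142.2 kip·in.
Critical point at (x, y) = (2.968, 3.75) from centroid. f_tx = M·y/J = 3.068 kip/in; f_ty = M·x/J = 2.428 kip/in.
Resultant f_max = √[f_tx² + (f_v + f_ty)²] = √[3.068² + (1.019 + 2.428)²] = 4.615 kip/in.
Capacity per unit length: r_n/Ω = (1/2.0) × 0.6 × 80 × (0.707 × 0.5) = 8.484 kip/in.
4.615 ≤ 8.484 → adequate.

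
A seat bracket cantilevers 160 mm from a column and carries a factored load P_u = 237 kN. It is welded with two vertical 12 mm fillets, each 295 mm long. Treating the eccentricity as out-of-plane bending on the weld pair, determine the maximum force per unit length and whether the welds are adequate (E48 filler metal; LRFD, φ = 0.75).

E48XX → F_EXX = 480 MPa.
L_w = 2 × 295 = 590 mm; section modulus (unit throat) S = 2 × L²/6 = 29010 mm².
Direct shear f_v = P/L_w = 237×10³/590 = 401.7 N/mm.
Moment M = P × e = 237×10³ × 160 = 37920000 N·mm; bending f_b = M/S = 1307 N/mm.
f_max = √(f_v² + f_b²) = √(401.7² + 1307²) = 1368 N/mm.
φr_n = 0.75 × 0.6 × 480 × (0.707 × 12) = 1833 N/mm → adequate.

f_max ≈ 1370 N/mm; adequate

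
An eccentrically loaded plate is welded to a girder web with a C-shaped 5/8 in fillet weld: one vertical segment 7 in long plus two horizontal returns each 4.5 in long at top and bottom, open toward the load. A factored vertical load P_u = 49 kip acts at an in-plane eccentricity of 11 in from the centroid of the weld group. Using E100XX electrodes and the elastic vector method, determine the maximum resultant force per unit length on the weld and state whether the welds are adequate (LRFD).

E100XX → F_EXX = 100 ksi.
Total weld length L_w = 16 in. Treat welds as unit-width lines.
Centroid: x̄ = 2×4.5×2.25 / 16 = 1.266 in from the vertical weld.
Polar moment about centroid: J = I_x + I_y = [7³/12 + 2×4.5×3.5²] + [7×1.266² + 2(4.5³/12 + 4.5×0.9844²)] = 174 in³.
Direct shear f_v = P/L_w = 49 / 16 = 3.062 kip/in (vertical).
Torsion M = P·e = 49 × 11 = 539 kip·in.
Critical point at (x, y) = (3.234, 3.5) from centroid. f_tx = M·y/J = 10.84 kip/in; f_ty = M·x/J = 10.02 kip/in.
Resultant f_max = √[f_tx² + (f_v + f_ty)²] = √[10.84² + (3.062 + 10.02)²] = 16.99 kip/in.
Capacity per unit length: φr_n = 0.75 × 0.6 × 100 × (0.707 × 0.625) = 19.88 kip/in.
16.99 ≤ 19.88 → adequate.

f_max ≈ 17 kip/in; adequate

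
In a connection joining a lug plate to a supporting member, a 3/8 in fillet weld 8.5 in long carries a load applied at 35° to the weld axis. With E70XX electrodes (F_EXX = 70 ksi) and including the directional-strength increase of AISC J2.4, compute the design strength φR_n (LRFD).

φR_n ≈ 86.4 kip

t_e = 0.707 × 0.375 = 0.2651 in; A_we = 0.2651 × 8.5 = 2.254 in².
Directional factor: 1.0 + 0.5 sin^1.5(35°) = 1.217.
F_nw = 0.6 × 70 × 1.217 = 51.12 ksi.
φR_n = 0.75 × 51.12 × 2.254 = 86.41 kip.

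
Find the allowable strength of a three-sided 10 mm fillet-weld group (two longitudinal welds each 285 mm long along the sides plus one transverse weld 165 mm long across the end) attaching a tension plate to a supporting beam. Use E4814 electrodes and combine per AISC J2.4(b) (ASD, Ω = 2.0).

E48XX → F_EXX = 480 MPa.
t_e = 0.707 × 10 = 7.07 mm.
R_nwl = 0.6 × 480 × 7.07 × 570 × 10⁻³ = 1161 kN (longitudinal, 2 welds).
R_nwt = 0.6 × 480 × 7.07 × 165 × 10⁻³ = 336 kN (transverse, base value).
(i) R_nwl + R_nwt = 1497 kN; (ii) 0.85 R_nwl + 1.5 R_nwt = 1490 kN.
R_n = max = 1497 kN [governs: (i)]; R_n/Ω = 748.3 kN.

R_n/Ω ≈ 748 kN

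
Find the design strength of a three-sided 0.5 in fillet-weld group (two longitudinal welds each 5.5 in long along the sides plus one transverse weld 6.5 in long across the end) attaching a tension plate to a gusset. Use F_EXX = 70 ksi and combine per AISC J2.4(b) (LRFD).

t_e = 0.707 × 0.5 = 0.3535 in.
R_nwl = 0.6 × 70 × 0.3535 × 11 = 163.3 kips (longitudinal, 2 welds).
R_nwt = 0.6 × 70 × 0.3535 × 6.5 = 96.51 kips (transverse, base value).
(i) R_nwl + R_nwt = 259.8 kips; (ii) 0.85 R_nwl + 1.5 R_nwt = 283.6 kips.
R_n = max = 283.6 kips [governs: (ii)]; φR_n = 212.7 kips.

φR_n ≈ 213 kips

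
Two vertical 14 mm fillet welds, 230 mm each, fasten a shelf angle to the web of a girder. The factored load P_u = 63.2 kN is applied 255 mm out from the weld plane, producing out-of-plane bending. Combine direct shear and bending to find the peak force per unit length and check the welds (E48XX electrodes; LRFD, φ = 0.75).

E48XX → F_EXX = 480 MPa.
L_w = 2 × 230 = 460 mm; section modulus (unit throat) S = 2 × L²/6 = 17630 mm².
Direct shear f_v = P/L_w = 63.2×10³/460 = 137.4 N/mm.
Moment M = P × e = 63.2×10³ × 255 = 16116000 N·mm; bending f_b = M/S = 914 N/mm.
f_max = √(f_v² + f_b²) = √(137.4² + 914²) = 924.2 N/mm.
φr_n = 0.75 × 0.6 × 480 × (0.707 × 14) = 2138 N/mm → adequate.

f_max ≈ 924 N/mm; adequate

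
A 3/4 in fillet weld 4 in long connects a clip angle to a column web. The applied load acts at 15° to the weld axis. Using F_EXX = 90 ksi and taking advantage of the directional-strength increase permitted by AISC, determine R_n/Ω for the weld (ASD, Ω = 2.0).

R_n/Ω ≈ 61 kip

t_e = 0.707 × 0.75 = 0.5302 in; A_we = 0.5302 × 4 = 2.121 in².
Directional factor: 1.0 + 0.5 sin^1.5(15°) = 1.066.
F_nw = 0.6 × 90 × 1.066 = 57.56 ksi.
R_n/Ω = (57.56 × 2.121) / 2.0 = 61.04 kip.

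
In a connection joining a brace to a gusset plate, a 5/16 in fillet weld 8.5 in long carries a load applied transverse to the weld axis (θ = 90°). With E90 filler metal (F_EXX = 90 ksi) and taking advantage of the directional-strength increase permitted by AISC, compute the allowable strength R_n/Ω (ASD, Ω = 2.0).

R_n/Ω ≈ 76.1 kips

t_e = 0.707 × 0.3125 = 0.2209 in; A_we = 0.2209 × 8.5 = 1.878 in².
Directional factor: 1.0 + 0.5 sin^1.5(90°) = 1.5.
F_nw = 0.6 × 90 × 1.5 = 81 ksi.
R_n/Ω = (81 × 1.878) / 2.0 = 76.06 kips.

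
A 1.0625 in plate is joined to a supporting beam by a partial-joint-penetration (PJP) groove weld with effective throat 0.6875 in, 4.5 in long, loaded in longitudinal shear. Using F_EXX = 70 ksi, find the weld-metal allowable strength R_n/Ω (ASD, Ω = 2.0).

Effective throat (given) t_e = 0.6875 in.
A_we = 0.6875 × 4.5 = 3.094 in².
F_nw = 0.6 F_EXX = 42 ksi.
R_n/Ω = (42 × 3.094) / 2.0 = 64.97 kip.

R_n/Ω ≈ 65 kip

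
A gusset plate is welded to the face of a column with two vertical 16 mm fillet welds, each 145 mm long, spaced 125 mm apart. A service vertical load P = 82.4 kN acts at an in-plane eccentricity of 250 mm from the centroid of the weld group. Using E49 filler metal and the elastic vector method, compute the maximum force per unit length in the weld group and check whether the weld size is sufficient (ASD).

E49XX → F_EXX = 490 MPa.
Total weld length L_w = 290 mm. Treat welds as unit-width lines.
Polar moment about centroid: J = 2[d³/12 + d(b/2)²] = 2[145³/12 + 145×62.5²] = 1641000 mm³.
Direct shear f_v = P/L_w = 82.4×10³ / 290 = 284.1 N/mm (vertical).
Torsion M = P·e = 82.4×10³ × 250 = 20600000 N·mm.
Critical point at (x, y) = (62.5, 72.5) from centroid. f_tx = M·y/J = 910.2 N/mm; f_ty = M·x/J = 784.6 N/mm.
Resultant f_max = √[f_tx² + (f_v + f_ty)²] = √[910.2² + (284.1 + 784.6)²] = 1404 N/mm.
Capacity per unit length: r_n/Ω = (1/2.0) × 0.6 × 490 × (0.707 × 16) = 1663 N/mm.
1404 ≤ 1663 → adequate.

f_max ≈ 1400 N/mm; adequate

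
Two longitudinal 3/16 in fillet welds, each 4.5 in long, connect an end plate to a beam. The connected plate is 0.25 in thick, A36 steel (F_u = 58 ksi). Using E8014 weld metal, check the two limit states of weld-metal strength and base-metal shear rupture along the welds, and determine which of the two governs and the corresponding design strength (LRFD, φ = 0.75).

E80XX → F_EXX = 80 ksi.
t_e = 0.707 × 0.1875 = 0.1326 in; L = 9 in.
Weld metal: φR_n = 0.75 × 0.6 × 80 × 0.1326 × 9 = 42.95 kip.
Base metal (shear rupture): φR_n = 0.75 × 0.6 × 58 × 0.25 × 9 = 58.72 kip.
Governing: weld metal.

φR_n ≈ 43 kip (weld metal governs)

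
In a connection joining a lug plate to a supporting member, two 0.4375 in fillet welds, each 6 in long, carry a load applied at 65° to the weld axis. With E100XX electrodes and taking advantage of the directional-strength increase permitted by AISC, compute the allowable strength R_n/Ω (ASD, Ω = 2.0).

E100XX → F_EXX = 100 ksi.
t_e = 0.707 × 0.4375 = 0.3093 in; A_we = 0.3093 × 12 = 3.712 in².
Directional factor: 1.0 + 0.5 sin^1.5(65°) = 1.431.
F_nw = 0.6 × 100 × 1.431 = 85.88 ksi.
R_n/Ω = (85.88 × 3.712) / 2.0 = 159.4 kips.

R_n/Ω ≈ 159 kips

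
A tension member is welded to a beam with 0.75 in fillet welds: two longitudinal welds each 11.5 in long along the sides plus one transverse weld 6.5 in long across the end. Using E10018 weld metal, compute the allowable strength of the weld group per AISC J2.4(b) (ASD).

E100XX → F_EXX = 100 ksi.
t_e = 0.707 × 0.75 = 0.5302 in.
R_nwl = 0.6 × 100 × 0.5302 × 23 = 731.7 kip (longitudinal, 2 welds).
R_nwt = 0.6 × 100 × 0.5302 × 6.5 = 206.8 kip (transverse, base value).
(i) R_nwl + R_nwt = 938.5 kip; (ii) 0.85 R_nwl + 1.5 R_nwt = 932.2 kip.
R_n = max = 938.5 kip [governs: (i)]; R_n/Ω = 469.3 kip.

R_n/Ω ≈ 469 kip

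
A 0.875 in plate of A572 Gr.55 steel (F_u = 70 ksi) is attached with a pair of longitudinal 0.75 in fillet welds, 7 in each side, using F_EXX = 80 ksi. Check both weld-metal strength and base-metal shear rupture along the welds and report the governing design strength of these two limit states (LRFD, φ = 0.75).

t_e = 0.707 × 0.75 = 0.5302 in; L = 14 in.
Weld metal: φR_n = 0.75 × 0.6 × 80 × 0.5302 × 14 = 267.2 kips.
Base metal (shear rupture): φR_n = 0.75 × 0.6 × 70 × 0.875 × 14 = 385.9 kips.
Governing: weld metal.

φR_n ≈ 267 kips (weld metal governs)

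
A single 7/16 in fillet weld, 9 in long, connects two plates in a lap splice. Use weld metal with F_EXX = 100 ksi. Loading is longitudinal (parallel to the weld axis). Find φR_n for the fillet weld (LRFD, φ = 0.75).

Effective throat t_e = 0.707 × 0.4375 = 0.3093 in.
Total length L = 9 in; A_we = 0.3093 × 9 = 2.784 in².
F_nw = 0.6 F_EXX = 0.6 × 100 = 60 ksi.
φR_n = 0.75 × 60 × 2.784 = 125.3 kip.

φR_n ≈ 125 kip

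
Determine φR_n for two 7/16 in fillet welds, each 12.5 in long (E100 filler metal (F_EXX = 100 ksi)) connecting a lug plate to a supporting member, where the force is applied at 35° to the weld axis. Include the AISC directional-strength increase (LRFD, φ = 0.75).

φR_n ≈ 424 kips

t_e = 0.707 × 0.4375 = 0.3093 in; A_we = 0.3093 × 25 = 7.733 in².
Directional factor: 1.0 + 0.5 sin^1.5(35°) = 1.217.
F_nw = 0.6 × 100 × 1.217 = 73.03 ksi.
φR_n = 0.75 × 73.03 × 7.733 = 423.6 kips.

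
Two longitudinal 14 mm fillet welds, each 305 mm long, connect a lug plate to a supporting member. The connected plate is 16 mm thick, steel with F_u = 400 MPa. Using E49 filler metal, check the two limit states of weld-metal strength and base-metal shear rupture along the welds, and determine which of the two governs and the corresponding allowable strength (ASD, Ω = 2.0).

R_n/Ω ≈ 888 kN (weld metal governs)

E49XX → F_EXX = 490 MPa.
t_e = 0.707 × 14 = 9.898 mm; L = 610 mm.
Weld metal: R_n/Ω = (1/2.0) × 0.6 × 490 × 9.898 × 610 × 10⁻³ = 887.6 kN.
Base metal (shear rupture): R_n/Ω = (1/2.0) × 0.6 × 400 × 16 × 610 × 10⁻³ = 1171 kN.
Governing: weld metal.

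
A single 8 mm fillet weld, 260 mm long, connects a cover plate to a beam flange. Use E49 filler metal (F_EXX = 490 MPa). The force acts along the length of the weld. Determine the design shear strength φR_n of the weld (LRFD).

Effective throat t_e = 0.707 × 8 = 5.656 mm.
Total length L = 260 mm; A_we = 5.656 × 260 = 1471 mm².
F_nw = 0.6 F_EXX = 0.6 × 490 = 294 MPa.
φR_n = 0.75 × 294 × 1471 × 10⁻³ = 324.3 kN.

φR_n ≈ 324 kN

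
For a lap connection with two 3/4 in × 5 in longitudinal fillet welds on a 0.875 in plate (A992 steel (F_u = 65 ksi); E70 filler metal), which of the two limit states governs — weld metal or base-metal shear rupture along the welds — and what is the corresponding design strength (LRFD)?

φR_n ≈ 167 kip (weld metal governs)

E70XX → F_EXX = 70 ksi.
t_e = 0.707 × 0.75 = 0.5302 in; L = 10 in.
Weld metal: φR_n = 0.75 × 0.6 × 70 × 0.5302 × 10 = 167 kip.
Base metal (shear rupture): φR_n = 0.75 × 0.6 × 65 × 0.875 × 10 = 255.9 kip.
Governing: weld metal.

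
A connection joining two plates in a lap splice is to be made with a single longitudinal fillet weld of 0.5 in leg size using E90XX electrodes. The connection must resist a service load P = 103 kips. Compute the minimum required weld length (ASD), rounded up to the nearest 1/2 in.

L = 11 in

E90XX → F_EXX = 90 ksi.
Throat t_e = 0.707 × 0.5 = 0.3535 in.
r_n/Ω = (0.6 × 90 × 0.3535) / 2.0 = 9.544 kip/in.
L_req = P / (r_n/Ω) = 103 / 9.544 = 10.79 in total.
Round up → use L = 11 in.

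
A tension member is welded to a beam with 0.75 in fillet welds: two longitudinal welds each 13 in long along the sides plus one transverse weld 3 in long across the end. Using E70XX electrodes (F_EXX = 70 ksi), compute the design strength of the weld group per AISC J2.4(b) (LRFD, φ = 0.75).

t_e = 0.707 × 0.75 = 0.5302 in.
R_nwl = 0.6 × 70 × 0.5302 × 26 = 579 kip (longitudinal, 2 welds).
R_nwt = 0.6 × 70 × 0.5302 × 3 = 66.81 kip (transverse, base value).
(i) R_nwl + R_nwt = 645.8 kip; (ii) 0.85 R_nwl + 1.5 R_nwt = 592.4 kip.
R_n = max = 645.8 kip [governs: (i)]; φR_n = 484.4 kip.

φR_n ≈ 484 kip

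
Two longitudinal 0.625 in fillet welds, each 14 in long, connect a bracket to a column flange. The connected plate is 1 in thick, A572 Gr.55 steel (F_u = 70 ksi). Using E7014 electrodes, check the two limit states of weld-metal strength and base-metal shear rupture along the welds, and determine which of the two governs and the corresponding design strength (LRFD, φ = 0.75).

φR_n ≈ 390 kip (weld metal governs)

E70XX → F_EXX = 70 ksi.
t_e = 0.707 × 0.625 = 0.4419 in; L = 28 in.
Weld metal: φR_n = 0.75 × 0.6 × 70 × 0.4419 × 28 = 389.7 kip.
Base metal (shear rupture): φR_n = 0.75 × 0.6 × 70 × 1 × 28 = 882 kip.
Governing: weld metal.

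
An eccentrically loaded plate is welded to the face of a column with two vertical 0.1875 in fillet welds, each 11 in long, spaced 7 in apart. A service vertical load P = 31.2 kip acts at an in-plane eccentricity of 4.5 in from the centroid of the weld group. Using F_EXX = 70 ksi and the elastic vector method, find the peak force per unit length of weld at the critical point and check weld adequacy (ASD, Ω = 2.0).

Total weld length L_w = 22 in. Treat welds as unit-width lines.
Polar moment about centroid: J = 2[d³/12 + d(b/2)²] = 2[11³/12 + 11×3.5²] = 491.3 in³.
Direct shear f_v = P/L_w = 31.2 / 22 = 1.418 kip/in (vertical).
Torsion M = P·e = 31.2 × 4.5 = 140.4 kip·in.
Critical point at (x, y) = (3.5, 5.5) from centroid. f_tx = M·y/J = 1.572 kip/in; f_ty = M·x/J = 1 kip/in.
Resultant f_max = √[f_tx² + (f_v + f_ty)²] = √[1.572² + (1.418 + 1)²] = 2.884 kip/in.
Capacity per unit length: r_n/Ω = (1/2.0) × 0.6 × 70 × (0.707 × 0.1875) = 2.784 kip/in.
2.884 > 2.784 → NOT adequate.

f_max ≈ 2.88 kip/in; NOT adequate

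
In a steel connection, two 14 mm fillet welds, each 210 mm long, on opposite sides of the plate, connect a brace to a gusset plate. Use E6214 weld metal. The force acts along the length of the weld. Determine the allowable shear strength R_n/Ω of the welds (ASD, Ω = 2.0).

E62XX → F_EXX = 620 MPa.
Effective throat t_e = 0.707 × 14 = 9.898 mm.
Total length L = 420 mm; A_we = 9.898 × 420 = 4157 mm².
F_nw = 0.6 F_EXX = 0.6 × 620 = 372 MPa.
R_n = 372 × 4157 × 10⁻³ = 1546 kN; R_n/Ω = 1546/2.0 = 773.2 kN.

R_n/Ω ≈ 773 kN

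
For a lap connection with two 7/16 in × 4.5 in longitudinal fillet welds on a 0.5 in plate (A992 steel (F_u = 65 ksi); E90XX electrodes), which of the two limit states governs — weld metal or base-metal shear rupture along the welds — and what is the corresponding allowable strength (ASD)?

E90XX → F_EXX = 90 ksi.
t_e = 0.707 × 0.4375 = 0.3093 in; L = 9 in.
Weld metal: R_n/Ω = (1/2.0) × 0.6 × 90 × 0.3093 × 9 = 75.16 kip.
Base metal (shear rupture): R_n/Ω = (1/2.0) × 0.6 × 65 × 0.5 × 9 = 87.75 kip.
Governing: weld metal.

R_n/Ω ≈ 75.2 kip (weld metal governs)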